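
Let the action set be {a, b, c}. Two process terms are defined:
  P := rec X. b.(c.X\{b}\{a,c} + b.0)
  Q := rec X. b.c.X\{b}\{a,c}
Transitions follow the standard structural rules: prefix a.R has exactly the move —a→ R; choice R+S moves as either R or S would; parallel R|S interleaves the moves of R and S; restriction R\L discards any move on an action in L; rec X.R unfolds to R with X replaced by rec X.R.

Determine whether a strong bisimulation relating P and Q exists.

NO

P's transition system — 4 states:
  m0 = rec X. b.(c.X\{b}\{a,c} + b.0) ⊢ --b--▸ m1
  m1 = c.(rec X. b.(c.X\{b}\{a,c} + b.0))\{b}\{a,c} + b.0 ⊢ --b--▸ m2, --c--▸ m3
  m2 = 0 ⊢ ·
  m3 = (rec X. b.(c.X\{b}\{a,c} + b.0))\{b}\{a,c} ⊢ ·
Q's transition system — 3 states:
  n0 = rec X. b.c.X\{b}\{a,c} ⊢ --b--▸ n1
  n1 = c.(rec X. b.c.X\{b}\{a,c})\{b}\{a,c} ⊢ --c--▸ n2
  n2 = (rec X. b.c.X\{b}\{a,c})\{b}\{a,c} ⊢ ·
Bisimilarity quotient blocks:
  B0 = {m0}
  B1 = {m1}
  B2 = {m2, m3, n2}
  B3 = {n0}
  B4 = {n1}
m0 ∈ B0, n0 ∈ B3 → different blocks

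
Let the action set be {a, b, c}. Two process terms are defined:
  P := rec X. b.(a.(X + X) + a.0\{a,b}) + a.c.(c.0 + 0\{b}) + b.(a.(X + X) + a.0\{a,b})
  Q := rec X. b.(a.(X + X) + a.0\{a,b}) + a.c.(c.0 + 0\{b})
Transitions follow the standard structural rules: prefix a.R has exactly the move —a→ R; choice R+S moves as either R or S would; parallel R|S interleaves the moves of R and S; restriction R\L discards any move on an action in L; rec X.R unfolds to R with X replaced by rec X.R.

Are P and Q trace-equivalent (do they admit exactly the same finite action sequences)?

traces(P) = traces(Q)

Reachable graph of P (7 states):
  p0 = rec X. b.(a.(X + X) + a.0\{a,b}) + a.c.(c.0 + 0\{b}) + b.(a.(X + X) + a.0\{a,b}) has moves --a--▸ p1, --b--▸ p2
  p1 = c.(c.0 + 0\{b}) has moves --c--▸ p3
  p2 = a.((rec X. b.(a.(X + X) + a.0\{a,b}) + a.c.(c.0 + 0\{b}) + b.(a.(X + X) + a.0\{a,b})) + (rec X. b.(a.(X + X) + a.0\{a,b}) + a.c.(c.0 + 0\{b}) + b.(a.(X + X) + a.0\{a,b}))) + a.0\{a,b} has moves --a--▸ p4, --a--▸ p5
  p3 = c.0 + 0\{b} has moves --c--▸ p6
  p4 = (rec X. b.(a.(X + X) + a.0\{a,b}) + a.c.(c.0 + 0\{b}) + b.(a.(X + X) + a.0\{a,b})) + (rec X. b.(a.(X + X) + a.0\{a,b}) + a.c.(c.0 + 0\{b}) + b.(a.(X + X) + a.0\{a,b})) has moves --a--▸ p1, --b--▸ p2
  p5 = 0\{a,b} has moves (no moves)
  p6 = 0 has moves (no moves)
Reachable graph of Q (7 states):
  q0 = rec X. b.(a.(X + X) + a.0\{a,b}) + a.c.(c.0 + 0\{b}) has moves --a--▸ q1, --b--▸ q2
  q1 = c.(c.0 + 0\{b}) has moves --c--▸ q3
  q2 = a.((rec X. b.(a.(X + X) + a.0\{a,b}) + a.c.(c.0 + 0\{b})) + (rec X. b.(a.(X + X) + a.0\{a,b}) + a.c.(c.0 + 0\{b}))) + a.0\{a,b} has moves --a--▸ q4, --a--▸ q5
  q3 = c.0 + 0\{b} has moves --c--▸ q6
  q4 = (rec X. b.(a.(X + X) + a.0\{a,b}) + a.c.(c.0 + 0\{b})) + (rec X. b.(a.(X + X) + a.0\{a,b}) + a.c.(c.0 + 0\{b})) has moves --a--▸ q1, --b--▸ q2
  q5 = 0\{a,b} has moves (no moves)
  q6 = 0 has moves (no moves)
Coarsest stable partition (strong bisimilarity classes):
  B0 = {p0, p4, q0, q4}
  B1 = {p2, q2}
  B2 = {p1, q1}
  B3 = {p3, q3}
  B4 = {p5, p6, q5, q6}
p0 ∈ B0, q0 ∈ B0 → same block
Bisimilar ⇒ trace-equivalent.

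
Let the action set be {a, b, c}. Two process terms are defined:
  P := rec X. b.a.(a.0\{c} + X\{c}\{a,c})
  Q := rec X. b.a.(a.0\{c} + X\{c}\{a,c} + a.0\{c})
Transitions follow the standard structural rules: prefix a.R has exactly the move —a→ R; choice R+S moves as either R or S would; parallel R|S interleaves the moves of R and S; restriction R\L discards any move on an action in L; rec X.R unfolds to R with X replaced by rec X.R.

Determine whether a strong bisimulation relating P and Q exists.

P ~ Q

Reachable graph of P (5 states):
  p0 = rec X. b.a.(a.0\{c} + X\{c}\{a,c}) → ··b··> p1
  p1 = a.(a.0\{c} + (rec X. b.a.(a.0\{c} + X\{c}\{a,c}))\{c}\{a,c}) → ··a··> p2
  p2 = a.0\{c} + (rec X. b.a.(a.0\{c} + X\{c}\{a,c}))\{c}\{a,c} → ··a··> p3, ··b··> p4
  p3 = 0\{c} → ∅
  p4 = (a.(a.0\{c} + (rec X. b.a.(a.0\{c} + X\{c}\{a,c}))\{c}\{a,c}))\{c}\{a,c} → ∅
Reachable graph of Q (5 states):
  q0 = rec X. b.a.(a.0\{c} + X\{c}\{a,c} + a.0\{c}) → ··b··> q1
  q1 = a.(a.0\{c} + (rec X. b.a.(a.0\{c} + X\{c}\{a,c} + a.0\{c}))\{c}\{a,c} + a.0\{c}) → ··a··> q2
  q2 = a.0\{c} + (rec X. b.a.(a.0\{c} + X\{c}\{a,c} + a.0\{c}))\{c}\{a,c} + a.0\{c} → ··a··> q3, ··b··> q4
  q3 = 0\{c} → ∅
  q4 = (a.(a.0\{c} + (rec X. b.a.(a.0\{c} + X\{c}\{a,c} + a.0\{c}))\{c}\{a,c} + a.0\{c}))\{c}\{a,c} → ∅
Coarsest stable partition (strong bisimilarity classes):
  B0 = {p0, q0}
  B1 = {p1, q1}
  B2 = {p2, q2}
  B3 = {p3, p4, q3, q4}
p0 ∈ B0, q0 ∈ B0 → same block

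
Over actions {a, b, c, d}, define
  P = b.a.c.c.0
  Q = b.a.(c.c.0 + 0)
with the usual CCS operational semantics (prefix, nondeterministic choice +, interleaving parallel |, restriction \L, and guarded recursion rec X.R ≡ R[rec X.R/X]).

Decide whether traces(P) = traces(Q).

LTS(P): 5 reachable states
  u0 = b.a.c.c.0 ⊢ --b--▸ u1
  u1 = a.c.c.0 ⊢ --a--▸ u2
  u2 = c.c.0 ⊢ --c--▸ u3
  u3 = c.0 ⊢ --c--▸ u4
  u4 = 0 ⊢ stopped
LTS(Q): 5 reachable states
  v0 = b.a.(c.c.0 + 0) ⊢ --b--▸ v1
  v1 = a.(c.c.0 + 0) ⊢ --a--▸ v2
  v2 = c.c.0 + 0 ⊢ --c--▸ v3
  v3 = c.0 ⊢ --c--▸ v4
  v4 = 0 ⊢ stopped
Bisimilarity quotient blocks:
  B0 = {u0, v0}
  B1 = {u1, v1}
  B2 = {u2, v2}
  B3 = {u3, v3}
  B4 = {u4, v4}
u0 ∈ B0, v0 ∈ B0 → same block
Bisimilar ⇒ trace-equivalent.

YES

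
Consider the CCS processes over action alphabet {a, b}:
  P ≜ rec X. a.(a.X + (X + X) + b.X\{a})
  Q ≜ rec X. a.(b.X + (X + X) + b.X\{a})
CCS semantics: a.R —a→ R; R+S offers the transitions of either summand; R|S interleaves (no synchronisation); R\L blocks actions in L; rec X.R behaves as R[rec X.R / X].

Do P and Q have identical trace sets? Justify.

LTS(P): 3 reachable states
  p0 = rec X. a.(a.X + (X + X) + b.X\{a}) | ··a··> p1
  p1 = a.(rec X. a.(a.X + (X + X) + b.X\{a})) + ((rec X. a.(a.X + (X + X) + b.X\{a})) + (rec X. a.(a.X + (X + X) + b.X\{a}))) + b.(rec X. a.(a.X + (X + X) + b.X\{a}))\{a} | ··a··> p0, ··a··> p1, ··b··> p2
  p2 = (rec X. a.(a.X + (X + X) + b.X\{a}))\{a} | ∅
LTS(Q): 3 reachable states
  q0 = rec X. a.(b.X + (X + X) + b.X\{a}) | ··a··> q1
  q1 = b.(rec X. a.(b.X + (X + X) + b.X\{a})) + ((rec X. a.(b.X + (X + X) + b.X\{a})) + (rec X. a.(b.X + (X + X) + b.X\{a}))) + b.(rec X. a.(b.X + (X + X) + b.X\{a}))\{a} | ··a··> q1, ··b··> q0, ··b··> q2
  q2 = (rec X. a.(b.X + (X + X) + b.X\{a}))\{a} | ∅
Trace ⟨aba⟩ through Q, begin at {q0}:
  [1] a ⇒ {q1}
  [2] b ⇒ {q0, q2}
  [3] a ⇒ {q1}
  — Q admits the full trace.
Trace ⟨aba⟩ through P, begin at {p0}:
  [1] a ⇒ {p1}
  [2] b ⇒ {p2}
  [3] a ⇒ no successor for P

NO — witness ⟨aba⟩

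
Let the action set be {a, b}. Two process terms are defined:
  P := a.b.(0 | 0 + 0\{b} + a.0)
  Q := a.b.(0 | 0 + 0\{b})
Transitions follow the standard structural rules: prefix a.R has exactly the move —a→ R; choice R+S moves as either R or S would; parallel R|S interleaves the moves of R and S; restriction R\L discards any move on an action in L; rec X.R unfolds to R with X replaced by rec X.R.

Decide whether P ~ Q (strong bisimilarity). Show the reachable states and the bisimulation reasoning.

P ≁ Q

Reachable graph of P (4 states):
  s0 = a.b.(0 | 0 + 0\{b} + a.0) ⊢ —a→ s1
  s1 = b.(0 | 0 + 0\{b} + a.0) ⊢ —b→ s2
  s2 = 0 | 0 + 0\{b} + a.0 ⊢ —a→ s3
  s3 = 0 ⊢ (no moves)
Reachable graph of Q (3 states):
  t0 = a.b.(0 | 0 + 0\{b}) ⊢ —a→ t1
  t1 = b.(0 | 0 + 0\{b}) ⊢ —b→ t2
  t2 = 0 | 0 + 0\{b} ⊢ (no moves)
Coarsest stable partition (strong bisimilarity classes):
  B0 = {s0}
  B1 = {s1}
  B2 = {s2}
  B3 = {s3, t2}
  B4 = {t0}
  B5 = {t1}
s0 ∈ B0, t0 ∈ B4 → different blocks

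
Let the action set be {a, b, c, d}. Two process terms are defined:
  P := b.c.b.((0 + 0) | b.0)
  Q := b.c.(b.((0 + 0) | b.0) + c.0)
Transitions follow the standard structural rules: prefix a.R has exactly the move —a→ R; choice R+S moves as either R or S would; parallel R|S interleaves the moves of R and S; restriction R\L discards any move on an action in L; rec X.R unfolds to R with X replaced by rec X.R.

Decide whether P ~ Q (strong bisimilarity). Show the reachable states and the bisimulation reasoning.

P ≁ Q

P's transition system — 5 states:
  p0 = b.c.b.((0 + 0) | b.0) ⊢ —b→ p1
  p1 = c.b.((0 + 0) | b.0) ⊢ —c→ p2
  p2 = b.((0 + 0) | b.0) ⊢ —b→ p3
  p3 = (0 + 0) | b.0 ⊢ —b→ p4
  p4 = (0 + 0) | 0 ⊢ ·
Q's transition system — 6 states:
  q0 = b.c.(b.((0 + 0) | b.0) + c.0) ⊢ —b→ q1
  q1 = c.(b.((0 + 0) | b.0) + c.0) ⊢ —c→ q2
  q2 = b.((0 + 0) | b.0) + c.0 ⊢ —b→ q3, —c→ q4
  q3 = (0 + 0) | b.0 ⊢ —b→ q5
  q4 = 0 ⊢ ·
  q5 = (0 + 0) | 0 ⊢ ·
Partition-refinement fixed point:
  B0 = {p0}
  B1 = {p1}
  B2 = {p2}
  B3 = {p3, q3}
  B4 = {p4, q4, q5}
  B5 = {q0}
  B6 = {q1}
  B7 = {q2}
p0 ∈ B0, q0 ∈ B5 → different blocks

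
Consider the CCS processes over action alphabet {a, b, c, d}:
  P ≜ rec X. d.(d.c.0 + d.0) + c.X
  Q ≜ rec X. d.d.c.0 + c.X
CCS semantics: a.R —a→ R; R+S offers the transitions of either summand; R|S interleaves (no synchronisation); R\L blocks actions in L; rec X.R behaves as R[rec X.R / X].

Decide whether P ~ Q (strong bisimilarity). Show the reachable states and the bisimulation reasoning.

P ≁ Q

LTS(P): 4 reachable states
  m0 = rec X. d.(d.c.0 + d.0) + c.X → --c--▸ m0, --d--▸ m1
  m1 = d.c.0 + d.0 → --d--▸ m2, --d--▸ m3
  m2 = 0 → (no moves)
  m3 = c.0 → --c--▸ m2
LTS(Q): 4 reachable states
  n0 = rec X. d.d.c.0 + c.X → --c--▸ n0, --d--▸ n1
  n1 = d.c.0 → --d--▸ n2
  n2 = c.0 → --c--▸ n3
  n3 = 0 → (no moves)
Partition-refinement fixed point:
  B0 = {m0}
  B1 = {m1}
  B2 = {m3, n2}
  B3 = {m2, n3}
  B4 = {n0}
  B5 = {n1}
m0 ∈ B0, n0 ∈ B4 → different blocks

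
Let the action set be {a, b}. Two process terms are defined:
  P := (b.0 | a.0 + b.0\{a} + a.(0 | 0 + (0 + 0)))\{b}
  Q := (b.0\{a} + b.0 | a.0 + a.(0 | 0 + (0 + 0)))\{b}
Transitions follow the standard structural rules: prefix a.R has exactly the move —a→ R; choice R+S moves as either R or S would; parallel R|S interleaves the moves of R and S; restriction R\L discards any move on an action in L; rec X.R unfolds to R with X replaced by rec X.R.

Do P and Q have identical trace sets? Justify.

P's transition system — 3 states:
  s0 = (b.0 | a.0 + b.0\{a} + a.(0 | 0 + (0 + 0)))\{b} → —a→ s1, —a→ s2
  s1 = (0 | 0 + (0 + 0))\{b} → deadlocked
  s2 = (b.0 | 0)\{b} → deadlocked
Q's transition system — 3 states:
  t0 = (b.0\{a} + b.0 | a.0 + a.(0 | 0 + (0 + 0)))\{b} → —a→ t1, —a→ t2
  t1 = (0 | 0 + (0 + 0))\{b} → deadlocked
  t2 = (b.0 | 0)\{b} → deadlocked
Bisimilarity quotient blocks:
  B0 = {s0, t0}
  B1 = {s1, s2, t1, t2}
s0 ∈ B0, t0 ∈ B0 → same block
Bisimilar ⇒ trace-equivalent.

trace-equivalent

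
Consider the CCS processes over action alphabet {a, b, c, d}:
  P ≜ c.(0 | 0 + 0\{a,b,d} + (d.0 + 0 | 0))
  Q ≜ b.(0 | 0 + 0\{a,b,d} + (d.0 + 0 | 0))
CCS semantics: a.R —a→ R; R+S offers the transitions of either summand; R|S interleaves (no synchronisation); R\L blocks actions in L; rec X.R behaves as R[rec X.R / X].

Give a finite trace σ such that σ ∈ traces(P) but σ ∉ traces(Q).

P's transition system — 3 states:
  s0 = c.(0 | 0 + 0\{a,b,d} + (d.0 + 0 | 0)) | -c-> s1
  s1 = 0 | 0 + 0\{a,b,d} + (d.0 + 0 | 0) | -d-> s2
  s2 = 0 | deadlocked
Q's transition system — 3 states:
  t0 = b.(0 | 0 + 0\{a,b,d} + (d.0 + 0 | 0)) | -b-> t1
  t1 = 0 | 0 + 0\{a,b,d} + (d.0 + 0 | 0) | -d-> t2
  t2 = 0 | deadlocked
Trace ⟨c⟩ through P, begin at {s0}:
  after c @ step 1: {s1}
  ✓ P
Trace ⟨c⟩ through Q, begin at {t0}:
  after c @ step 1: no successor for Q

c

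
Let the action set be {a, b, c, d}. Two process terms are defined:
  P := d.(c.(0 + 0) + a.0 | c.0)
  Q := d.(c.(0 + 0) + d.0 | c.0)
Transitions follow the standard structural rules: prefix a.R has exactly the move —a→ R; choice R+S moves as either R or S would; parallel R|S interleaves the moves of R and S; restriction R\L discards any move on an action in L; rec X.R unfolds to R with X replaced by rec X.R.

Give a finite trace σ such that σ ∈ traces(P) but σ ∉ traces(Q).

Reachable graph of P (6 states):
  m0 = d.(c.(0 + 0) + a.0 | c.0) → --d--▸ m1
  m1 = c.(0 + 0) + a.0 | c.0 → --a--▸ m2, --c--▸ m3, --c--▸ m4
  m2 = 0 | c.0 → --c--▸ m5
  m3 = 0 + 0 → stopped
  m4 = a.0 | 0 → --a--▸ m5
  m5 = 0 | 0 → stopped
Reachable graph of Q (6 states):
  n0 = d.(c.(0 + 0) + d.0 | c.0) → --d--▸ n1
  n1 = c.(0 + 0) + d.0 | c.0 → --c--▸ n2, --c--▸ n3, --d--▸ n4
  n2 = 0 + 0 → stopped
  n3 = d.0 | 0 → --d--▸ n5
  n4 = 0 | c.0 → --c--▸ n5
  n5 = 0 | 0 → stopped
Run σ = ⟨da⟩ on P: start {m0}
  step 1 (d): {m1}
  step 2 (a): {m2}
  ✓ P
Run σ = ⟨da⟩ on Q: start {n0}
  step 1 (d): {n1}
  step 2 (a): no successor for Q

da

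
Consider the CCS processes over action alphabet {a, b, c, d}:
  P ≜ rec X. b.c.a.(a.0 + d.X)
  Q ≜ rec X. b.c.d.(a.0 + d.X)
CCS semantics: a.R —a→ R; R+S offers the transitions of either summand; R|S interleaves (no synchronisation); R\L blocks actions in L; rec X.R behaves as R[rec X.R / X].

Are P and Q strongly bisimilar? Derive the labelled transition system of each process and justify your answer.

P's transition system — 5 states:
  m0 = rec X. b.c.a.(a.0 + d.X) ⊢ —b→ m1
  m1 = c.a.(a.0 + d.(rec X. b.c.a.(a.0 + d.X))) ⊢ —c→ m2
  m2 = a.(a.0 + d.(rec X. b.c.a.(a.0 + d.X))) ⊢ —a→ m3
  m3 = a.0 + d.(rec X. b.c.a.(a.0 + d.X)) ⊢ —a→ m4, —d→ m0
  m4 = 0 ⊢ deadlocked
Q's transition system — 5 states:
  n0 = rec X. b.c.d.(a.0 + d.X) ⊢ —b→ n1
  n1 = c.d.(a.0 + d.(rec X. b.c.d.(a.0 + d.X))) ⊢ —c→ n2
  n2 = d.(a.0 + d.(rec X. b.c.d.(a.0 + d.X))) ⊢ —d→ n3
  n3 = a.0 + d.(rec X. b.c.d.(a.0 + d.X)) ⊢ —a→ n4, —d→ n0
  n4 = 0 ⊢ deadlocked
Partition-refinement fixed point:
  B0 = {m0}
  B1 = {m1}
  B2 = {m2}
  B3 = {m3}
  B4 = {m4, n4}
  B5 = {n0}
  B6 = {n1}
  B7 = {n2}
  B8 = {n3}
m0 ∈ B0, n0 ∈ B5 → different blocks

not bisimilar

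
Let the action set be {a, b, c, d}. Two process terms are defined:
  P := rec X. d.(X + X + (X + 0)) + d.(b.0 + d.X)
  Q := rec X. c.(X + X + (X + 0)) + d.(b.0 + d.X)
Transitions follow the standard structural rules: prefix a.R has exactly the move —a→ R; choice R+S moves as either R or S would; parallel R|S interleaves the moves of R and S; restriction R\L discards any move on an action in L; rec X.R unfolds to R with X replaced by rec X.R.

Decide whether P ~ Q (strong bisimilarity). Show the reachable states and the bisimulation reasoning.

P's transition system — 4 states:
  p0 = rec X. d.(X + X + (X + 0)) + d.(b.0 + d.X) | ··d··> p1, ··d··> p2
  p1 = (rec X. d.(X + X + (X + 0)) + d.(b.0 + d.X)) + (rec X. d.(X + X + (X + 0)) + d.(b.0 + d.X)) + ((rec X. d.(X + X + (X + 0)) + d.(b.0 + d.X)) + 0) | ··d··> p1, ··d··> p2
  p2 = b.0 + d.(rec X. d.(X + X + (X + 0)) + d.(b.0 + d.X)) | ··b··> p3, ··d··> p0
  p3 = 0 | ∅
Q's transition system — 4 states:
  q0 = rec X. c.(X + X + (X + 0)) + d.(b.0 + d.X) | ··c··> q1, ··d··> q2
  q1 = (rec X. c.(X + X + (X + 0)) + d.(b.0 + d.X)) + (rec X. c.(X + X + (X + 0)) + d.(b.0 + d.X)) + ((rec X. c.(X + X + (X + 0)) + d.(b.0 + d.X)) + 0) | ··c··> q1, ··d··> q2
  q2 = b.0 + d.(rec X. c.(X + X + (X + 0)) + d.(b.0 + d.X)) | ··b··> q3, ··d··> q0
  q3 = 0 | ∅
Partition-refinement fixed point:
  B0 = {p0, p1}
  B1 = {p2}
  B2 = {p3, q3}
  B3 = {q0, q1}
  B4 = {q2}
p0 ∈ B0, q0 ∈ B3 → different blocks

not bisimilar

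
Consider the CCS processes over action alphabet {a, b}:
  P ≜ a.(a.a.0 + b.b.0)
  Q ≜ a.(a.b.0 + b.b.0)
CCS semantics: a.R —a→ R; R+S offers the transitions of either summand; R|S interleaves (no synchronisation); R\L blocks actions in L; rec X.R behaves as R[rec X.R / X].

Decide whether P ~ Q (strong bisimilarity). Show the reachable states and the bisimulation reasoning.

P ≁ Q

P's transition system — 5 states:
  m0 = a.(a.a.0 + b.b.0) :: --a--▸ m1
  m1 = a.a.0 + b.b.0 :: --a--▸ m2, --b--▸ m3
  m2 = a.0 :: --a--▸ m4
  m3 = b.0 :: --b--▸ m4
  m4 = 0 :: (no moves)
Q's transition system — 4 states:
  n0 = a.(a.b.0 + b.b.0) :: --a--▸ n1
  n1 = a.b.0 + b.b.0 :: --a--▸ n2, --b--▸ n2
  n2 = b.0 :: --b--▸ n3
  n3 = 0 :: (no moves)
Bisimilarity quotient blocks:
  B0 = {m0}
  B1 = {m1}
  B2 = {m3, n2}
  B3 = {m4, n3}
  B4 = {m2}
  B5 = {n0}
  B6 = {n1}
m0 ∈ B0, n0 ∈ B5 → different blocks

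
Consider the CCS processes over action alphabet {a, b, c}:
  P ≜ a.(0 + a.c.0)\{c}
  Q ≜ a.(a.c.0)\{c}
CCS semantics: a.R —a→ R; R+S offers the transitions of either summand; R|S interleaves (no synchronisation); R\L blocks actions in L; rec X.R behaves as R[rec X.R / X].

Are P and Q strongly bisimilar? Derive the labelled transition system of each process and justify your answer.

bisimilar

LTS(P): 3 reachable states
  s0 = a.(0 + a.c.0)\{c} :: —a→ s1
  s1 = (0 + a.c.0)\{c} :: —a→ s2
  s2 = (c.0)\{c} :: ∅
LTS(Q): 3 reachable states
  t0 = a.(a.c.0)\{c} :: —a→ t1
  t1 = (a.c.0)\{c} :: —a→ t2
  t2 = (c.0)\{c} :: ∅
Partition-refinement fixed point:
  B0 = {s0, t0}
  B1 = {s1, t1}
  B2 = {s2, t2}
s0 ∈ B0, t0 ∈ B0 → same block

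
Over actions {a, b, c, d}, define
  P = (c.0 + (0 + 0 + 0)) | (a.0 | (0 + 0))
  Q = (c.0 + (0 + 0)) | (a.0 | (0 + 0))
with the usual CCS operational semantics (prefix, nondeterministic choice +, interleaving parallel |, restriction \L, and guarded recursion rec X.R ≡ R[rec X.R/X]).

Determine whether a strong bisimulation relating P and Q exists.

P's transition system — 4 states:
  u0 = (c.0 + (0 + 0 + 0)) | (a.0 | (0 + 0)) | —a→ u1, —c→ u2
  u1 = (c.0 + (0 + 0 + 0)) | (0 | (0 + 0)) | —c→ u3
  u2 = 0 | (a.0 | (0 + 0)) | —a→ u3
  u3 = 0 | (0 | (0 + 0)) | ·
Q's transition system — 4 states:
  v0 = (c.0 + (0 + 0)) | (a.0 | (0 + 0)) | —a→ v1, —c→ v2
  v1 = (c.0 + (0 + 0)) | (0 | (0 + 0)) | —c→ v3
  v2 = 0 | (a.0 | (0 + 0)) | —a→ v3
  v3 = 0 | (0 | (0 + 0)) | ·
Partition-refinement fixed point:
  B0 = {u0, v0}
  B1 = {u1, v1}
  B2 = {u3, v3}
  B3 = {u2, v2}
u0 ∈ B0, v0 ∈ B0 → same block

YES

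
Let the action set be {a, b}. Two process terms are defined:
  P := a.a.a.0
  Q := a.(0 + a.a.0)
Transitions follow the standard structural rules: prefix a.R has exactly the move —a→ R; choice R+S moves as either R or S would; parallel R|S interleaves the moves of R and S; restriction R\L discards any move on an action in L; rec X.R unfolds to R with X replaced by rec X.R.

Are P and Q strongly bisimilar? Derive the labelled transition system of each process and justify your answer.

bisimilar

P's transition system — 4 states:
  s0 = a.a.a.0 | ··a··> s1
  s1 = a.a.0 | ··a··> s2
  s2 = a.0 | ··a··> s3
  s3 = 0 | ·
Q's transition system — 4 states:
  t0 = a.(0 + a.a.0) | ··a··> t1
  t1 = 0 + a.a.0 | ··a··> t2
  t2 = a.0 | ··a··> t3
  t3 = 0 | ·
Partition-refinement fixed point:
  B0 = {s0, t0}
  B1 = {s1, t1}
  B2 = {s2, t2}
  B3 = {s3, t3}
s0 ∈ B0, t0 ∈ B0 → same block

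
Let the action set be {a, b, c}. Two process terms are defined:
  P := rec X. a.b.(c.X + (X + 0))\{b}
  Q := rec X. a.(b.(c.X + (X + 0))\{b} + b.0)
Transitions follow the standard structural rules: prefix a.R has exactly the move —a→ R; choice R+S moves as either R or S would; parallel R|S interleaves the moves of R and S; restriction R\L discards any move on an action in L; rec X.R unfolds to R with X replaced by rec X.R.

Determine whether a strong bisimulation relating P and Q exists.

Reachable graph of P (5 states):
  m0 = rec X. a.b.(c.X + (X + 0))\{b} :: —a→ m1
  m1 = b.(c.(rec X. a.b.(c.X + (X + 0))\{b}) + ((rec X. a.b.(c.X + (X + 0))\{b}) + 0))\{b} :: —b→ m2
  m2 = (c.(rec X. a.b.(c.X + (X + 0))\{b}) + ((rec X. a.b.(c.X + (X + 0))\{b}) + 0))\{b} :: —a→ m3, —c→ m4
  m3 = (b.(c.(rec X. a.b.(c.X + (X + 0))\{b}) + ((rec X. a.b.(c.X + (X + 0))\{b}) + 0))\{b})\{b} :: deadlocked
  m4 = (rec X. a.b.(c.X + (X + 0))\{b})\{b} :: —a→ m3
Reachable graph of Q (6 states):
  n0 = rec X. a.(b.(c.X + (X + 0))\{b} + b.0) :: —a→ n1
  n1 = b.(c.(rec X. a.(b.(c.X + (X + 0))\{b} + b.0)) + ((rec X. a.(b.(c.X + (X + 0))\{b} + b.0)) + 0))\{b} + b.0 :: —b→ n2, —b→ n3
  n2 = (c.(rec X. a.(b.(c.X + (X + 0))\{b} + b.0)) + ((rec X. a.(b.(c.X + (X + 0))\{b} + b.0)) + 0))\{b} :: —a→ n4, —c→ n5
  n3 = 0 :: deadlocked
  n4 = (b.(c.(rec X. a.(b.(c.X + (X + 0))\{b} + b.0)) + ((rec X. a.(b.(c.X + (X + 0))\{b} + b.0)) + 0))\{b} + b.0)\{b} :: deadlocked
  n5 = (rec X. a.(b.(c.X + (X + 0))\{b} + b.0))\{b} :: —a→ n4
Coarsest stable partition (strong bisimilarity classes):
  B0 = {m0}
  B1 = {m1}
  B2 = {m2, n2}
  B3 = {m3, n3, n4}
  B4 = {m4, n5}
  B5 = {n0}
  B6 = {n1}
m0 ∈ B0, n0 ∈ B5 → different blocks

not bisimilar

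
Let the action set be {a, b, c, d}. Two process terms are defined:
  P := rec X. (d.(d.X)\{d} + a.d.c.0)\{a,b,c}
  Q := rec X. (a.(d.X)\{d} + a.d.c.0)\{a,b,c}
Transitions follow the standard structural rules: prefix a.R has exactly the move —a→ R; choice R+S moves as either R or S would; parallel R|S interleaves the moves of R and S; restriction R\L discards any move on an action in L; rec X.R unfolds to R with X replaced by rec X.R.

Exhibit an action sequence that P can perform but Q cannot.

LTS(P): 2 reachable states
  s0 = rec X. (d.(d.X)\{d} + a.d.c.0)\{a,b,c} → —d→ s1
  s1 = (d.(rec X. (d.(d.X)\{d} + a.d.c.0)\{a,b,c}))\{d}\{a,b,c} → deadlocked
LTS(Q): 1 reachable states
  t0 = rec X. (a.(d.X)\{d} + a.d.c.0)\{a,b,c} → deadlocked
Run σ = ⟨d⟩ on P: start {s0}
  [1] d ⇒ {s1}
  — P admits the full trace.
Run σ = ⟨d⟩ on Q: start {t0}
  [1] d ⇒ no successor for Q

d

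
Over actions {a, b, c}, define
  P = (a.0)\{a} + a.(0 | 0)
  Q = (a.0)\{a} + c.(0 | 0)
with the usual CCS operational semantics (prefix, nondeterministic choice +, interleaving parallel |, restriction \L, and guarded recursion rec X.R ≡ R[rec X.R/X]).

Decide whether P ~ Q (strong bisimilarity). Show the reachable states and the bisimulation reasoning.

P's transition system — 2 states:
  u0 = (a.0)\{a} + a.(0 | 0) ⊢ --a--▸ u1
  u1 = 0 | 0 ⊢ stopped
Q's transition system — 2 states:
  v0 = (a.0)\{a} + c.(0 | 0) ⊢ --c--▸ v1
  v1 = 0 | 0 ⊢ stopped
Bisimilarity quotient blocks:
  B0 = {u0}
  B1 = {u1, v1}
  B2 = {v0}
u0 ∈ B0, v0 ∈ B2 → different blocks

NO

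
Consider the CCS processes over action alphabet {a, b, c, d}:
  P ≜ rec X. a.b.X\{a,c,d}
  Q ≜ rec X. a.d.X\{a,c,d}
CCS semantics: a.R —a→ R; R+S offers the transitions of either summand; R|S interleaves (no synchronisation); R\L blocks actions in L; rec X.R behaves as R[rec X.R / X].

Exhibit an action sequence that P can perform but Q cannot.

LTS(P): 3 reachable states
  p0 = rec X. a.b.X\{a,c,d} | —a→ p1
  p1 = b.(rec X. a.b.X\{a,c,d})\{a,c,d} | —b→ p2
  p2 = (rec X. a.b.X\{a,c,d})\{a,c,d} | (no moves)
LTS(Q): 3 reachable states
  q0 = rec X. a.d.X\{a,c,d} | —a→ q1
  q1 = d.(rec X. a.d.X\{a,c,d})\{a,c,d} | —d→ q2
  q2 = (rec X. a.d.X\{a,c,d})\{a,c,d} | (no moves)
Run σ = ⟨ab⟩ on P: start {p0}
  after a @ step 1: {p1}
  after b @ step 2: {p2}
  P completes σ.
Run σ = ⟨ab⟩ on Q: start {q0}
  after a @ step 1: {q1}
  after b @ step 2: no successor for Q

ab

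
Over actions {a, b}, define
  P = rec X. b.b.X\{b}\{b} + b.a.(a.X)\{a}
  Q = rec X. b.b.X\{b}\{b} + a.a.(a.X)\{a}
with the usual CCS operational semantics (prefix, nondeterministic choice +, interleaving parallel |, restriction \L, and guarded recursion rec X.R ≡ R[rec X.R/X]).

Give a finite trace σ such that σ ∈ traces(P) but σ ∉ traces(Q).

ba

Reachable graph of P (5 states):
  m0 = rec X. b.b.X\{b}\{b} + b.a.(a.X)\{a} | —b→ m1, —b→ m2
  m1 = a.(a.(rec X. b.b.X\{b}\{b} + b.a.(a.X)\{a}))\{a} | —a→ m3
  m2 = b.(rec X. b.b.X\{b}\{b} + b.a.(a.X)\{a})\{b}\{b} | —b→ m4
  m3 = (a.(rec X. b.b.X\{b}\{b} + b.a.(a.X)\{a}))\{a} | deadlocked
  m4 = (rec X. b.b.X\{b}\{b} + b.a.(a.X)\{a})\{b}\{b} | deadlocked
Reachable graph of Q (7 states):
  n0 = rec X. b.b.X\{b}\{b} + a.a.(a.X)\{a} | —a→ n1, —b→ n2
  n1 = a.(a.(rec X. b.b.X\{b}\{b} + a.a.(a.X)\{a}))\{a} | —a→ n3
  n2 = b.(rec X. b.b.X\{b}\{b} + a.a.(a.X)\{a})\{b}\{b} | —b→ n4
  n3 = (a.(rec X. b.b.X\{b}\{b} + a.a.(a.X)\{a}))\{a} | deadlocked
  n4 = (rec X. b.b.X\{b}\{b} + a.a.(a.X)\{a})\{b}\{b} | —a→ n5
  n5 = (a.(a.(rec X. b.b.X\{b}\{b} + a.a.(a.X)\{a}))\{a})\{b}\{b} | —a→ n6
  n6 = (a.(rec X. b.b.X\{b}\{b} + a.a.(a.X)\{a}))\{a}\{b}\{b} | deadlocked
Run σ = ⟨ba⟩ on P: start {m0}
  [1] b ⇒ {m1, m2}
  [2] a ⇒ {m3}
  ✓ P
Run σ = ⟨ba⟩ on Q: start {n0}
  [1] b ⇒ {n2}
  [2] a ⇒ no successor for Q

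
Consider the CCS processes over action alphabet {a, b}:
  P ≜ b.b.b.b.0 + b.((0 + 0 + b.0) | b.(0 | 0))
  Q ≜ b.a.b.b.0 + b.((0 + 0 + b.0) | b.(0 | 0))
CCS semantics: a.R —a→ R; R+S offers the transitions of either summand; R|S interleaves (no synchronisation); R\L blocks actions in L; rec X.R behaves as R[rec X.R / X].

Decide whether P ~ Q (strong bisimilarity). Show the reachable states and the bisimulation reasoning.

LTS(P): 9 reachable states
  u0 = b.b.b.b.0 + b.((0 + 0 + b.0) | b.(0 | 0)) has moves —b→ u1, —b→ u2
  u1 = (0 + 0 + b.0) | b.(0 | 0) has moves —b→ u3, —b→ u4
  u2 = b.b.b.0 has moves —b→ u5
  u3 = (0 + 0 + b.0) | (0 | 0) has moves —b→ u6
  u4 = 0 | b.(0 | 0) has moves —b→ u6
  u5 = b.b.0 has moves —b→ u7
  u6 = 0 | (0 | 0) has moves (no moves)
  u7 = b.0 has moves —b→ u8
  u8 = 0 has moves (no moves)
LTS(Q): 9 reachable states
  v0 = b.a.b.b.0 + b.((0 + 0 + b.0) | b.(0 | 0)) has moves —b→ v1, —b→ v2
  v1 = (0 + 0 + b.0) | b.(0 | 0) has moves —b→ v3, —b→ v4
  v2 = a.b.b.0 has moves —a→ v5
  v3 = (0 + 0 + b.0) | (0 | 0) has moves —b→ v6
  v4 = 0 | b.(0 | 0) has moves —b→ v6
  v5 = b.b.0 has moves —b→ v7
  v6 = 0 | (0 | 0) has moves (no moves)
  v7 = b.0 has moves —b→ v8
  v8 = 0 has moves (no moves)
Bisimilarity quotient blocks:
  B0 = {u0}
  B1 = {u1, u5, v1, v5}
  B2 = {u3, u4, u7, v3, v4, v7}
  B3 = {u6, u8, v6, v8}
  B4 = {u2}
  B5 = {v0}
  B6 = {v2}
u0 ∈ B0, v0 ∈ B5 → different blocks

not bisimilar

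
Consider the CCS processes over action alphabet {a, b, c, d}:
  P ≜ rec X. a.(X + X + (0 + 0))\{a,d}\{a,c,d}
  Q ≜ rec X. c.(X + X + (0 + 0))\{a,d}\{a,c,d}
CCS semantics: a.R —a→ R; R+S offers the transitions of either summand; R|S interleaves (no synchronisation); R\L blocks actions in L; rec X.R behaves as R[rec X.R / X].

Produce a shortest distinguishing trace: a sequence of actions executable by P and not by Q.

Reachable graph of P (2 states):
  p0 = rec X. a.(X + X + (0 + 0))\{a,d}\{a,c,d} ⊢ ··a··> p1
  p1 = ((rec X. a.(X + X + (0 + 0))\{a,d}\{a,c,d}) + (rec X. a.(X + X + (0 + 0))\{a,d}\{a,c,d}) + (0 + 0))\{a,d}\{a,c,d} ⊢ ∅
Reachable graph of Q (2 states):
  q0 = rec X. c.(X + X + (0 + 0))\{a,d}\{a,c,d} ⊢ ··c··> q1
  q1 = ((rec X. c.(X + X + (0 + 0))\{a,d}\{a,c,d}) + (rec X. c.(X + X + (0 + 0))\{a,d}\{a,c,d}) + (0 + 0))\{a,d}\{a,c,d} ⊢ ∅
Run σ = ⟨a⟩ on P: start {p0}
  step 1 (a): {p1}
  P completes σ.
Run σ = ⟨a⟩ on Q: start {q0}
  step 1 (a): ∅  — Q cannot continue

a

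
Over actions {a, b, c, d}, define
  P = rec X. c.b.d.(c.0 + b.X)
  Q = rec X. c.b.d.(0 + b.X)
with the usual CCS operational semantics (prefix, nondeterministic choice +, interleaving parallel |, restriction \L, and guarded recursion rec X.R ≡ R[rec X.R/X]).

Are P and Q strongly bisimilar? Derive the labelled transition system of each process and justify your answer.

Reachable graph of P (5 states):
  p0 = rec X. c.b.d.(c.0 + b.X) → —c→ p1
  p1 = b.d.(c.0 + b.(rec X. c.b.d.(c.0 + b.X))) → —b→ p2
  p2 = d.(c.0 + b.(rec X. c.b.d.(c.0 + b.X))) → —d→ p3
  p3 = c.0 + b.(rec X. c.b.d.(c.0 + b.X)) → —b→ p0, —c→ p4
  p4 = 0 → ·
Reachable graph of Q (4 states):
  q0 = rec X. c.b.d.(0 + b.X) → —c→ q1
  q1 = b.d.(0 + b.(rec X. c.b.d.(0 + b.X))) → —b→ q2
  q2 = d.(0 + b.(rec X. c.b.d.(0 + b.X))) → —d→ q3
  q3 = 0 + b.(rec X. c.b.d.(0 + b.X)) → —b→ q0
Partition-refinement fixed point:
  B0 = {p0}
  B1 = {p1}
  B2 = {p2}
  B3 = {p3}
  B4 = {p4}
  B5 = {q0}
  B6 = {q1}
  B7 = {q2}
  B8 = {q3}
p0 ∈ B0, q0 ∈ B5 → different blocks

P ≁ Q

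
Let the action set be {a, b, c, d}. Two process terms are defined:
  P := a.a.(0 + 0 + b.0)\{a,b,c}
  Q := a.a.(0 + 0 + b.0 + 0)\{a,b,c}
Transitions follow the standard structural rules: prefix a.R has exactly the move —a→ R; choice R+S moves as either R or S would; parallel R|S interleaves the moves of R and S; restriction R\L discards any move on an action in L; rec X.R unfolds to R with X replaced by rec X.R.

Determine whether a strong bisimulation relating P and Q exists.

bisimilar

LTS(P): 3 reachable states
  u0 = a.a.(0 + 0 + b.0)\{a,b,c} :: -a-> u1
  u1 = a.(0 + 0 + b.0)\{a,b,c} :: -a-> u2
  u2 = (0 + 0 + b.0)\{a,b,c} :: stopped
LTS(Q): 3 reachable states
  v0 = a.a.(0 + 0 + b.0 + 0)\{a,b,c} :: -a-> v1
  v1 = a.(0 + 0 + b.0 + 0)\{a,b,c} :: -a-> v2
  v2 = (0 + 0 + b.0 + 0)\{a,b,c} :: stopped
Coarsest stable partition (strong bisimilarity classes):
  B0 = {u0, v0}
  B1 = {u1, v1}
  B2 = {u2, v2}
u0 ∈ B0, v0 ∈ B0 → same block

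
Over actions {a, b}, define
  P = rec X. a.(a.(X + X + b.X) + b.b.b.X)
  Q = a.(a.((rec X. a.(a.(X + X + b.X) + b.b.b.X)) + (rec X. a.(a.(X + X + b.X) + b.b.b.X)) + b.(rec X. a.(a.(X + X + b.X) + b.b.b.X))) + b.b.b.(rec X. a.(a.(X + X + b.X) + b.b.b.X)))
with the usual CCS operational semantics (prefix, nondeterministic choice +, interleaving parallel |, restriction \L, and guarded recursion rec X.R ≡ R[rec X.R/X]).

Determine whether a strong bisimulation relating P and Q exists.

LTS(P): 5 reachable states
  s0 = rec X. a.(a.(X + X + b.X) + b.b.b.X) has moves --a--▸ s1
  s1 = a.((rec X. a.(a.(X + X + b.X) + b.b.b.X)) + (rec X. a.(a.(X + X + b.X) + b.b.b.X)) + b.(rec X. a.(a.(X + X + b.X) + b.b.b.X))) + b.b.b.(rec X. a.(a.(X + X + b.X) + b.b.b.X)) has moves --a--▸ s2, --b--▸ s3
  s2 = (rec X. a.(a.(X + X + b.X) + b.b.b.X)) + (rec X. a.(a.(X + X + b.X) + b.b.b.X)) + b.(rec X. a.(a.(X + X + b.X) + b.b.b.X)) has moves --a--▸ s1, --b--▸ s0
  s3 = b.b.(rec X. a.(a.(X + X + b.X) + b.b.b.X)) has moves --b--▸ s4
  s4 = b.(rec X. a.(a.(X + X + b.X) + b.b.b.X)) has moves --b--▸ s0
LTS(Q): 6 reachable states
  t0 = a.(a.((rec X. a.(a.(X + X + b.X) + b.b.b.X)) + (rec X. a.(a.(X + X + b.X) + b.b.b.X)) + b.(rec X. a.(a.(X + X + b.X) + b.b.b.X))) + b.b.b.(rec X. a.(a.(X + X + b.X) + b.b.b.X))) has moves --a--▸ t1
  t1 = a.((rec X. a.(a.(X + X + b.X) + b.b.b.X)) + (rec X. a.(a.(X + X + b.X) + b.b.b.X)) + b.(rec X. a.(a.(X + X + b.X) + b.b.b.X))) + b.b.b.(rec X. a.(a.(X + X + b.X) + b.b.b.X)) has moves --a--▸ t2, --b--▸ t3
  t2 = (rec X. a.(a.(X + X + b.X) + b.b.b.X)) + (rec X. a.(a.(X + X + b.X) + b.b.b.X)) + b.(rec X. a.(a.(X + X + b.X) + b.b.b.X)) has moves --a--▸ t1, --b--▸ t4
  t3 = b.b.(rec X. a.(a.(X + X + b.X) + b.b.b.X)) has moves --b--▸ t5
  t4 = rec X. a.(a.(X + X + b.X) + b.b.b.X) has moves --a--▸ t1
  t5 = b.(rec X. a.(a.(X + X + b.X) + b.b.b.X)) has moves --b--▸ t4
Coarsest stable partition (strong bisimilarity classes):
  B0 = {s0, t0, t4}
  B1 = {s1, t1}
  B2 = {s3, t3}
  B3 = {s4, t5}
  B4 = {s2, t2}
s0 ∈ B0, t0 ∈ B0 → same block

P ~ Q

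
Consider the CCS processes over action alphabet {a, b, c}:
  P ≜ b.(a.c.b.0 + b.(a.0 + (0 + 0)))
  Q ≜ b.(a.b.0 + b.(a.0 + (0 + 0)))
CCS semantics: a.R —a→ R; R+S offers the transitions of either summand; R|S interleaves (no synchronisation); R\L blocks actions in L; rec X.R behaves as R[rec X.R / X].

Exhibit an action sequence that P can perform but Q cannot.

bac

LTS(P): 6 reachable states
  s0 = b.(a.c.b.0 + b.(a.0 + (0 + 0))) has moves -b-> s1
  s1 = a.c.b.0 + b.(a.0 + (0 + 0)) has moves -a-> s2, -b-> s3
  s2 = c.b.0 has moves -c-> s4
  s3 = a.0 + (0 + 0) has moves -a-> s5
  s4 = b.0 has moves -b-> s5
  s5 = 0 has moves (no moves)
LTS(Q): 5 reachable states
  t0 = b.(a.b.0 + b.(a.0 + (0 + 0))) has moves -b-> t1
  t1 = a.b.0 + b.(a.0 + (0 + 0)) has moves -a-> t2, -b-> t3
  t2 = b.0 has moves -b-> t4
  t3 = a.0 + (0 + 0) has moves -a-> t4
  t4 = 0 has moves (no moves)
Run σ = ⟨bac⟩ on P: start {s0}
  [1] b ⇒ {s1}
  [2] a ⇒ {s2}
  [3] c ⇒ {s4}
  ✓ P
Run σ = ⟨bac⟩ on Q: start {t0}
  [1] b ⇒ {t1}
  [2] a ⇒ {t2}
  [3] c ⇒ ∅  — Q cannot continue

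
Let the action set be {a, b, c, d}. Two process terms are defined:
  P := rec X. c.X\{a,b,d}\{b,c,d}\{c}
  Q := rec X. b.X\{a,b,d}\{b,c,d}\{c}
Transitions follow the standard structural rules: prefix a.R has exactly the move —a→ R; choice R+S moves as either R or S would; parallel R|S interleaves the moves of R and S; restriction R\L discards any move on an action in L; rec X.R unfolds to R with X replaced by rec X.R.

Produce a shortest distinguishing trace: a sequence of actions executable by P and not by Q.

Reachable graph of P (2 states):
  p0 = rec X. c.X\{a,b,d}\{b,c,d}\{c} :: —c→ p1
  p1 = (rec X. c.X\{a,b,d}\{b,c,d}\{c})\{a,b,d}\{b,c,d}\{c} :: ∅
Reachable graph of Q (2 states):
  q0 = rec X. b.X\{a,b,d}\{b,c,d}\{c} :: —b→ q1
  q1 = (rec X. b.X\{a,b,d}\{b,c,d}\{c})\{a,b,d}\{b,c,d}\{c} :: ∅
Trace ⟨c⟩ through P, begin at {p0}:
  [1] c ⇒ {p1}
  — P admits the full trace.
Trace ⟨c⟩ through Q, begin at {q0}:
  [1] c ⇒ ∅ (Q stuck)

c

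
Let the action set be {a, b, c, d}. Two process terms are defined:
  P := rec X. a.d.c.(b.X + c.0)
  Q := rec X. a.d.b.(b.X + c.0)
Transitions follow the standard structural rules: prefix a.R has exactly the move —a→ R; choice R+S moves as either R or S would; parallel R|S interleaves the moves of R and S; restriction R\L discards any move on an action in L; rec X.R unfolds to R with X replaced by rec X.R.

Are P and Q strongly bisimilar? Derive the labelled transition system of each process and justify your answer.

NO

Reachable graph of P (5 states):
  m0 = rec X. a.d.c.(b.X + c.0) → —a→ m1
  m1 = d.c.(b.(rec X. a.d.c.(b.X + c.0)) + c.0) → —d→ m2
  m2 = c.(b.(rec X. a.d.c.(b.X + c.0)) + c.0) → —c→ m3
  m3 = b.(rec X. a.d.c.(b.X + c.0)) + c.0 → —b→ m0, —c→ m4
  m4 = 0 → stopped
Reachable graph of Q (5 states):
  n0 = rec X. a.d.b.(b.X + c.0) → —a→ n1
  n1 = d.b.(b.(rec X. a.d.b.(b.X + c.0)) + c.0) → —d→ n2
  n2 = b.(b.(rec X. a.d.b.(b.X + c.0)) + c.0) → —b→ n3
  n3 = b.(rec X. a.d.b.(b.X + c.0)) + c.0 → —b→ n0, —c→ n4
  n4 = 0 → stopped
Coarsest stable partition (strong bisimilarity classes):
  B0 = {m0}
  B1 = {m1}
  B2 = {m2}
  B3 = {m3}
  B4 = {m4, n4}
  B5 = {n0}
  B6 = {n1}
  B7 = {n2}
  B8 = {n3}
m0 ∈ B0, n0 ∈ B5 → different blocks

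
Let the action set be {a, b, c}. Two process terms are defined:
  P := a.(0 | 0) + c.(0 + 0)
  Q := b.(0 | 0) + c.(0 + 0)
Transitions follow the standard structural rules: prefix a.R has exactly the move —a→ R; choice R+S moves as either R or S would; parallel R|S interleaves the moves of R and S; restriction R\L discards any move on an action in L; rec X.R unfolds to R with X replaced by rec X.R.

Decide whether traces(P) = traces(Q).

NO — witness ⟨a⟩

LTS(P): 3 reachable states
  m0 = a.(0 | 0) + c.(0 + 0) | -a-> m1, -c-> m2
  m1 = 0 | 0 | ∅
  m2 = 0 + 0 | ∅
LTS(Q): 3 reachable states
  n0 = b.(0 | 0) + c.(0 + 0) | -b-> n1, -c-> n2
  n1 = 0 | 0 | ∅
  n2 = 0 + 0 | ∅
Executing a from P (initial set {m0}):
  after a @ step 1: {m1}
  P completes σ.
Executing a from Q (initial set {n0}):
  after a @ step 1: no successor for Q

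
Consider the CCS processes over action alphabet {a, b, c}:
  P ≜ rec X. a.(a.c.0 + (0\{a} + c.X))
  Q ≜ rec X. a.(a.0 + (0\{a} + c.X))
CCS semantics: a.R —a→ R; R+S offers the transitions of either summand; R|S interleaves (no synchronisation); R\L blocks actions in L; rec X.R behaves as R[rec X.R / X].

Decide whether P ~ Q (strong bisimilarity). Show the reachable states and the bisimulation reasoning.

NO

LTS(P): 4 reachable states
  s0 = rec X. a.(a.c.0 + (0\{a} + c.X)) | =a=> s1
  s1 = a.c.0 + (0\{a} + c.(rec X. a.(a.c.0 + (0\{a} + c.X)))) | =a=> s2, =c=> s0
  s2 = c.0 | =c=> s3
  s3 = 0 | ·
LTS(Q): 3 reachable states
  t0 = rec X. a.(a.0 + (0\{a} + c.X)) | =a=> t1
  t1 = a.0 + (0\{a} + c.(rec X. a.(a.0 + (0\{a} + c.X)))) | =a=> t2, =c=> t0
  t2 = 0 | ·
Partition-refinement fixed point:
  B0 = {s0}
  B1 = {s1}
  B2 = {s2}
  B3 = {s3, t2}
  B4 = {t0}
  B5 = {t1}
s0 ∈ B0, t0 ∈ B4 → different blocks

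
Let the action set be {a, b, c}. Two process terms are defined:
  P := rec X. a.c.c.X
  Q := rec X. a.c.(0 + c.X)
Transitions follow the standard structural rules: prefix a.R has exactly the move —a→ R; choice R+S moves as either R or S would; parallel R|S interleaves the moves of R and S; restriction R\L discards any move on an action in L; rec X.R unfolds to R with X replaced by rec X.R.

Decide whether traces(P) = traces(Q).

LTS(P): 3 reachable states
  s0 = rec X. a.c.c.X ⊢ —a→ s1
  s1 = c.c.(rec X. a.c.c.X) ⊢ —c→ s2
  s2 = c.(rec X. a.c.c.X) ⊢ —c→ s0
LTS(Q): 3 reachable states
  t0 = rec X. a.c.(0 + c.X) ⊢ —a→ t1
  t1 = c.(0 + c.(rec X. a.c.(0 + c.X))) ⊢ —c→ t2
  t2 = 0 + c.(rec X. a.c.(0 + c.X)) ⊢ —c→ t0
Partition-refinement fixed point:
  B0 = {s0, t0}
  B1 = {s1, t1}
  B2 = {s2, t2}
s0 ∈ B0, t0 ∈ B0 → same block
Bisimilar ⇒ trace-equivalent.

trace-equivalent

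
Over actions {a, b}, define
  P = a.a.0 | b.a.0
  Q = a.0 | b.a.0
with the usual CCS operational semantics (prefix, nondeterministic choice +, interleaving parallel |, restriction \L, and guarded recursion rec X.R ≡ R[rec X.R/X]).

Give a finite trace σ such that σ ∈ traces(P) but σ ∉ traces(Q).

Reachable graph of P (9 states):
  s0 = a.a.0 | b.a.0 | —a→ s1, —b→ s2
  s1 = a.0 | b.a.0 | —a→ s3, —b→ s4
  s2 = a.a.0 | a.0 | —a→ s4, —a→ s5
  s3 = 0 | b.a.0 | —b→ s6
  s4 = a.0 | a.0 | —a→ s6, —a→ s7
  s5 = a.a.0 | 0 | —a→ s7
  s6 = 0 | a.0 | —a→ s8
  s7 = a.0 | 0 | —a→ s8
  s8 = 0 | 0 | ·
Reachable graph of Q (6 states):
  t0 = a.0 | b.a.0 | —a→ t1, —b→ t2
  t1 = 0 | b.a.0 | —b→ t3
  t2 = a.0 | a.0 | —a→ t3, —a→ t4
  t3 = 0 | a.0 | —a→ t5
  t4 = a.0 | 0 | —a→ t5
  t5 = 0 | 0 | ·
Run σ = ⟨aa⟩ on P: start {s0}
  step 1 (a): {s1}
  step 2 (a): {s3}
  — P admits the full trace.
Run σ = ⟨aa⟩ on Q: start {t0}
  step 1 (a): {t1}
  step 2 (a): ∅ (Q stuck)

aa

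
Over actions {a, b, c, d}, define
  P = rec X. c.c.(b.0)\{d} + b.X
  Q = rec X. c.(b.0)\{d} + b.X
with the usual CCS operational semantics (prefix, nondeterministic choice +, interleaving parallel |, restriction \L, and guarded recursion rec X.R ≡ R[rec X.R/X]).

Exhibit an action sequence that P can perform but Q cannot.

LTS(P): 4 reachable states
  s0 = rec X. c.c.(b.0)\{d} + b.X ⊢ -b-> s0, -c-> s1
  s1 = c.(b.0)\{d} ⊢ -c-> s2
  s2 = (b.0)\{d} ⊢ -b-> s3
  s3 = 0\{d} ⊢ stopped
LTS(Q): 3 reachable states
  t0 = rec X. c.(b.0)\{d} + b.X ⊢ -b-> t0, -c-> t1
  t1 = (b.0)\{d} ⊢ -b-> t2
  t2 = 0\{d} ⊢ stopped
Trace ⟨cc⟩ through P, begin at {s0}:
  [1] c ⇒ {s1}
  [2] c ⇒ {s2}
  — P admits the full trace.
Trace ⟨cc⟩ through Q, begin at {t0}:
  [1] c ⇒ {t1}
  [2] c ⇒ ∅ (Q stuck)

cc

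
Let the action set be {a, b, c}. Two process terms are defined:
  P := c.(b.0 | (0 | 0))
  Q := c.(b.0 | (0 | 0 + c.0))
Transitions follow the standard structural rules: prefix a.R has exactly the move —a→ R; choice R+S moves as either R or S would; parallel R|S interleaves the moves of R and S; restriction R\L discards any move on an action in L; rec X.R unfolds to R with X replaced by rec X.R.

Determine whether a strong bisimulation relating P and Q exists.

P's transition system — 3 states:
  u0 = c.(b.0 | (0 | 0)) has moves ··c··> u1
  u1 = b.0 | (0 | 0) has moves ··b··> u2
  u2 = 0 | (0 | 0) has moves deadlocked
Q's transition system — 5 states:
  v0 = c.(b.0 | (0 | 0 + c.0)) has moves ··c··> v1
  v1 = b.0 | (0 | 0 + c.0) has moves ··b··> v2, ··c··> v3
  v2 = 0 | (0 | 0 + c.0) has moves ··c··> v4
  v3 = b.0 | 0 has moves ··b··> v4
  v4 = 0 | 0 has moves deadlocked
Partition-refinement fixed point:
  B0 = {u0}
  B1 = {u1, v3}
  B2 = {u2, v4}
  B3 = {v0}
  B4 = {v1}
  B5 = {v2}
u0 ∈ B0, v0 ∈ B3 → different blocks

P ≁ Q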